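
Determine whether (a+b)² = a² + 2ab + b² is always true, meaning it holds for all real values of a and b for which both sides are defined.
Yes, this is an identity.

Claim: (a+b)² = a² + 2ab + b².
Reasoning: Expand: (a+b)² = (a+b)(a+b) = a·a + a·b + b·a + b·b = a² + 2ab + b².
So the two sides agree for all real values of a and b for which both sides are defined.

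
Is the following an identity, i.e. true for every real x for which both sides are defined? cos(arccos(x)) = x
Yes, this is an identity.

Claim: cos(arccos(x)) = x.
Reasoning: For -1 ≤ x ≤ 1 (where arccos is defined), arccos(x) is by definition an angle whose cosine equals x. Taking the cosine of that angle returns x. (Note the other order, arccos(cos x) = x, is NOT an identity.)
So the two sides agree for every real x for which both sides are defined.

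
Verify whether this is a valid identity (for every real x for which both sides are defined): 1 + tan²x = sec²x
Claim: 1 + tan²x = sec²x.
Reasoning: Start from sin²x + cos²x = 1 and divide every term by cos²x (allowed wherever tan x and sec x are defined): tan²x + 1 = 1/cos²x = sec²x.
So the two sides agree for every real x for which both sides are defined.

Conclusion: Yes, this is an identity.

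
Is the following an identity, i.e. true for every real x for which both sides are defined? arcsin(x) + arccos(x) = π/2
Claim: arcsin(x) + arccos(x) = π/2.
Reasoning: Both sides are defined for -1 ≤ x ≤ 1. Let θ = arcsin(x), so sin θ = x and θ ∈ [-π/2, π/2]. Then cos(π/2 - θ) = sin θ = x and π/2 - θ ∈ [0, π], which is exactly the range of arccos, so arccos(x) = π/2 - θ. Adding: arcsin(x) + arccos(x) = θ + (π/2 - θ) = π/2.
So the two sides agree for every real x for which both sides are defined.

Conclusion: Yes, this is an identity.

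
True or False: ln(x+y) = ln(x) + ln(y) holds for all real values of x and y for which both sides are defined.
False.

Claim: ln(x+y) = ln(x) + ln(y).
Test a specific point where both sides are defined: x = 1/2, y = 3.
LHS = ln(x+y) ≈ 1.2528
RHS = ln(x) + ln(y) ≈ 0.4055
Since 1.2528 ≠ 0.4055, the equation fails at this point, so it cannot hold for all real values of x and y for which both sides are defined.
ln(x) + ln(y) = ln(xy), not ln(x+y).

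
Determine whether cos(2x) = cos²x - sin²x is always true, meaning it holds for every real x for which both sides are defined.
Claim: cos(2x) = cos²x - sin²x.
Reasoning: Put y = x in the addition formula cos(x+y) = cos(x)cos(y) - sin(x)sin(y): cos(2x) = cos²x - sin²x.
So the two sides agree for every real x for which both sides are defined.

Conclusion: Yes, this is an identity.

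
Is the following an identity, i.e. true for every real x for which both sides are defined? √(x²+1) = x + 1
Claim: √(x²+1) = x + 1.
Test a specific point where both sides are defined: x = 3/2.
LHS = √(x²+1) ≈ 1.8028
RHS = x + 1 ≈ 2.5000
Since 1.8028 ≠ 2.5000, the equation fails at this point, so it cannot hold for every real x for which both sides are defined.
(x+1)² = x² + 2x + 1 ≠ x² + 1 unless x = 0.

Conclusion: No, this is NOT an identity.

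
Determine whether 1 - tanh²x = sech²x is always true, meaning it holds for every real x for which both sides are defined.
Claim: 1 - tanh²x = sech²x.
Reasoning: Divide cosh²x - sinh²x = 1 through by cosh²x (never zero): 1 - tanh²x = 1/cosh²x = sech²x.
So the two sides agree for every real x for which both sides are defined.

Conclusion: Yes, this is an identity.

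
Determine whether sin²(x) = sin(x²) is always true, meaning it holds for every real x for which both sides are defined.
Claim: sin²(x) = sin(x²).
Test a specific point where both sides are defined: x = -π/2.
LHS = sin²(x) ≈ 1.0000
RHS = sin(x²) ≈ 0.6243
Since 1.0000 ≠ 0.6243, the equation fails at this point, so it cannot hold for every real x for which both sides are defined.
sin²(x) means (sin x)², squaring the output; sin(x²) squares the input. These are different functions.

Conclusion: No, this is NOT an identity.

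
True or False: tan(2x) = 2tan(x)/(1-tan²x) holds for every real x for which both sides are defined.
True.

Claim: tan(2x) = 2tan(x)/(1-tan²x).
Reasoning: tan(2x) = sin(2x)/cos(2x) = 2sin(x)cos(x) / (cos²x - sin²x). Divide numerator and denominator by cos²x: 2tan(x) / (1 - tan²x).
So the two sides agree for every real x for which both sides are defined.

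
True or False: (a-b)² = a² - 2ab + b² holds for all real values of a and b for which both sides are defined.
True.

Claim: (a-b)² = a² - 2ab + b².
Reasoning: Expand: (a-b)² = (a-b)(a-b) = a·a - a·b - b·a + b·b = a² - 2ab + b².
So the two sides agree for all real values of a and b for which both sides are defined.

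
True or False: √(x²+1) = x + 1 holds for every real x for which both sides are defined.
Claim: √(x²+1) = x + 1.
Test a specific point where both sides are defined: x = 2.
LHS = √(x²+1) ≈ 2.2361
RHS = x + 1 ≈ 3.0000
Since 2.2361 ≠ 3.0000, the equation fails at this point, so it cannot hold for every real x for which both sides are defined.
(x+1)² = x² + 2x + 1 ≠ x² + 1 unless x = 0.

Conclusion: False.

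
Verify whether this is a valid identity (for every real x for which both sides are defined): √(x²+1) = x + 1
Claim: √(x²+1) = x + 1.
Test a specific point where both sides are defined: x = 1.
LHS = √(x²+1) ≈ 1.4142
RHS = x + 1 ≈ 2.0000
Since 1.4142 ≠ 2.0000, the equation fails at this point, so it cannot hold for every real x for which both sides are defined.
(x+1)² = x² + 2x + 1 ≠ x² + 1 unless x = 0.

Conclusion: No, this is NOT an identity.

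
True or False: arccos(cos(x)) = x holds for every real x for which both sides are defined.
Claim: arccos(cos(x)) = x.
Test a specific point where both sides are defined: x = -π/2.
LHS = arccos(cos(x)) ≈ 1.5708
RHS = x ≈ -1.5708
Since 1.5708 ≠ -1.5708, the equation fails at this point, so it cannot hold for every real x for which both sides are defined.
arccos only returns values in [0, π], so arccos(cos(x)) = x holds only for x in that interval, not for all real x.

Conclusion: False.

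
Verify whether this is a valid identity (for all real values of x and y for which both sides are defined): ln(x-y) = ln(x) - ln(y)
Claim: ln(x-y) = ln(x) - ln(y).
Test a specific point where both sides are defined: x = 5, y = 2.
LHS = ln(x-y) ≈ 1.0986
RHS = ln(x) - ln(y) ≈ 0.9163
Since 1.0986 ≠ 0.9163, the equation fails at this point, so it cannot hold for all real values of x and y for which both sides are defined.
ln(x) - ln(y) = ln(x/y), not ln(x-y).

Conclusion: No, this is NOT an identity.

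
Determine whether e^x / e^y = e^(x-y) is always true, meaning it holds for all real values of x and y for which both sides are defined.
Yes, this is an identity.

Claim: e^x / e^y = e^(x-y).
Reasoning: 1/e^y = e^(-y), so e^x / e^y = e^x · e^(-y) = e^(x + (-y)) = e^(x-y) by the product rule for exponents.
So the two sides agree for all real values of x and y for which both sides are defined.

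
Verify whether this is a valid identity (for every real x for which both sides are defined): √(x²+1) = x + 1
No, this is NOT an identity.

Claim: √(x²+1) = x + 1.
Test a specific point where both sides are defined: x = 3.
LHS = √(x²+1) ≈ 3.1623
RHS = x + 1 ≈ 4.0000
Since 3.1623 ≠ 4.0000, the equation fails at this point, so it cannot hold for every real x for which both sides are defined.
(x+1)² = x² + 2x + 1 ≠ x² + 1 unless x = 0.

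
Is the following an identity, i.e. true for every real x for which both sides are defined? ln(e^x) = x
Yes, this is an identity.

Claim: ln(e^x) = x.
Reasoning: ln is the inverse of the exponential: ln(e^x) asks for the exponent p with e^p = e^x, and since e^p is one-to-one that exponent is p = x.
So the two sides agree for every real x for which both sides are defined.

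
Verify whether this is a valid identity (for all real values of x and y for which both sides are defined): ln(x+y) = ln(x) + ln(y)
Claim: ln(x+y) = ln(x) + ln(y).
Test a specific point where both sides are defined: x = 1/2, y = 2.
LHS = ln(x+y) ≈ 0.9163
RHS = ln(x) + ln(y) ≈ 0.0000
Since 0.9163 ≠ 0.0000, the equation fails at this point, so it cannot hold for all real values of x and y for which both sides are defined.
ln(x) + ln(y) = ln(xy), not ln(x+y).

Conclusion: No, this is NOT an identity.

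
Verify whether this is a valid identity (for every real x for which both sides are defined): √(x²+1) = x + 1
Claim: √(x²+1) = x + 1.
Test a specific point where both sides are defined: x = 1/2.
LHS = √(x²+1) ≈ 1.1180
RHS = x + 1 ≈ 1.5000
Since 1.1180 ≠ 1.5000, the equation fails at this point, so it cannot hold for every real x for which both sides are defined.
(x+1)² = x² + 2x + 1 ≠ x² + 1 unless x = 0.

Conclusion: No, this is NOT an identity.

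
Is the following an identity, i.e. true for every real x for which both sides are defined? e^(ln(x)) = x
Claim: e^(ln(x)) = x.
Reasoning: For x > 0, ln(x) is by definition the exponent p such that e^p = x. Raising e to that exponent therefore returns x: e^(ln x) = x.
So the two sides agree for every real x for which both sides are defined.

Conclusion: Yes, this is an identity.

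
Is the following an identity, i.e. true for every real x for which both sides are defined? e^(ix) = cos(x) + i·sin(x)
Claim: e^(ix) = cos(x) + i·sin(x).
Reasoning: Euler's formula. Expand e^(ix) = Σ (ix)^k / k!. Since i² = -1, the even-k terms are Σ (-1)^m x^(2m)/(2m)! = cos(x) and the odd-k terms are i · Σ (-1)^m x^(2m+1)/(2m+1)! = i·sin(x).
So the two sides agree for every real x for which both sides are defined.

Conclusion: Yes, this is an identity.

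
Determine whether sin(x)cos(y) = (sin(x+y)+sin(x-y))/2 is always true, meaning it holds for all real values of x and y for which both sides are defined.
Claim: sin(x)cos(y) = (sin(x+y)+sin(x-y))/2.
Reasoning: sin(x+y) = sin(x)cos(y) + cos(x)sin(y) and sin(x-y) = sin(x)cos(y) - cos(x)sin(y). Adding, sin(x+y) + sin(x-y) = 2sin(x)cos(y); divide by 2.
So the two sides agree for all real values of x and y for which both sides are defined.

Conclusion: Yes, this is an identity.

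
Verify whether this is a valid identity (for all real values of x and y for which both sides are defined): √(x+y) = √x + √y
No, this is NOT an identity.

Claim: √(x+y) = √x + √y.
Test a specific point where both sides are defined: x = 1, y = 2.
LHS = √(x+y) ≈ 1.7321
RHS = √x + √y ≈ 2.4142
Since 1.7321 ≠ 2.4142, the equation fails at this point, so it cannot hold for all real values of x and y for which both sides are defined.
Squaring the right side gives x + 2√(xy) + y, not x + y.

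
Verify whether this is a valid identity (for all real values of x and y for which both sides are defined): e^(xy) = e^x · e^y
Claim: e^(xy) = e^x · e^y.
Test a specific point where both sides are defined: x = 4, y = -2.
LHS = e^(xy) ≈ 0.0003
RHS = e^x · e^y ≈ 7.3891
Since 0.0003 ≠ 7.3891, the equation fails at this point, so it cannot hold for all real values of x and y for which both sides are defined.
e^x · e^y = e^(x+y), not e^(xy).

Conclusion: No, this is NOT an identity.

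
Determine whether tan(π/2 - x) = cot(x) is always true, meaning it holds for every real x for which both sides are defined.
Claim: tan(π/2 - x) = cot(x).
Reasoning: tan(π/2 - x) = sin(π/2 - x)/cos(π/2 - x) = cos(x)/sin(x) = cot(x), using the cofunction identities sin(π/2 - x) = cos(x) and cos(π/2 - x) = sin(x).
So the two sides agree for every real x for which both sides are defined.

Conclusion: Yes, this is an identity.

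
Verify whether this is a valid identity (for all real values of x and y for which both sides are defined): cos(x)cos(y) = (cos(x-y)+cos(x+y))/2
Claim: cos(x)cos(y) = (cos(x-y)+cos(x+y))/2.
Reasoning: cos(x-y) = cos(x)cos(y) + sin(x)sin(y) and cos(x+y) = cos(x)cos(y) - sin(x)sin(y). Adding, cos(x-y) + cos(x+y) = 2cos(x)cos(y); divide by 2.
So the two sides agree for all real values of x and y for which both sides are defined.

Conclusion: Yes, this is an identity.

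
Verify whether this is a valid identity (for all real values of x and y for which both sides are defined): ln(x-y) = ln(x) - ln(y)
No, this is NOT an identity.

Claim: ln(x-y) = ln(x) - ln(y).
Test a specific point where both sides are defined: x = 3/2, y = 1/2.
LHS = ln(x-y) ≈ 0.0000
RHS = ln(x) - ln(y) ≈ 1.0986
Since 0.0000 ≠ 1.0986, the equation fails at this point, so it cannot hold for all real values of x and y for which both sides are defined.
ln(x) - ln(y) = ln(x/y), not ln(x-y).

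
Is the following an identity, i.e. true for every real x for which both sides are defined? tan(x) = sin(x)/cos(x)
Yes, this is an identity.

Claim: tan(x) = sin(x)/cos(x).
Reasoning: For an angle x whose terminal point on the unit circle is (cos x, sin x), tan(x) is defined as the ratio (second coordinate)/(first coordinate) = sin(x)/cos(x), wherever cos(x) ≠ 0.
So the two sides agree for every real x for which both sides are defined.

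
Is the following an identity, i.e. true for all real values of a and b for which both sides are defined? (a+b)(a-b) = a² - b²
Yes, this is an identity.

Claim: (a+b)(a-b) = a² - b².
Reasoning: Expand: (a+b)(a-b) = a² - ab + ba - b² = a² - b² (the cross terms cancel).
So the two sides agree for all real values of a and b for which both sides are defined.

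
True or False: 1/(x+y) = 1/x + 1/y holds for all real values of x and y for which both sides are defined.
Claim: 1/(x+y) = 1/x + 1/y.
Test a specific point where both sides are defined: x = 1/2, y = -2.
LHS = 1/(x+y) ≈ -0.6667
RHS = 1/x + 1/y ≈ 1.5000
Since -0.6667 ≠ 1.5000, the equation fails at this point, so it cannot hold for all real values of x and y for which both sides are defined.
1/x + 1/y = (x+y)/(xy), which is not 1/(x+y).

Conclusion: False.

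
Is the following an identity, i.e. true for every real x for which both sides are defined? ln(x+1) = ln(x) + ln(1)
Claim: ln(x+1) = ln(x) + ln(1).
Test a specific point where both sides are defined: x = 2.
LHS = ln(x+1) ≈ 1.0986
RHS = ln(x) + ln(1) ≈ 0.6931
Since 1.0986 ≠ 0.6931, the equation fails at this point, so it cannot hold for every real x for which both sides are defined.
ln(1) = 0, so the right side is just ln(x), which differs from ln(x+1).

Conclusion: No, this is NOT an identity.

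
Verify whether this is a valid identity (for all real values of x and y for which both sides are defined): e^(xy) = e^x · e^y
No, this is NOT an identity.

Claim: e^(xy) = e^x · e^y.
Test a specific point where both sides are defined: x = -3, y = -2.
LHS = e^(xy) ≈ 403.4288
RHS = e^x · e^y ≈ 0.0067
Since 403.4288 ≠ 0.0067, the equation fails at this point, so it cannot hold for all real values of x and y for which both sides are defined.
e^x · e^y = e^(x+y), not e^(xy).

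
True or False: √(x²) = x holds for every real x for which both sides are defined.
Claim: √(x²) = x.
Test a specific point where both sides are defined: x = -1.
LHS = √(x²) ≈ 1.0000
RHS = x ≈ -1.0000
Since 1.0000 ≠ -1.0000, the equation fails at this point, so it cannot hold for every real x for which both sides are defined.
√(x²) = |x|, which differs from x whenever x < 0 (both sides are defined for every real x).

Conclusion: False.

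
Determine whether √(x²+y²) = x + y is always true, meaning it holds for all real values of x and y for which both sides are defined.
No, this is NOT an identity.

Claim: √(x²+y²) = x + y.
Test a specific point where both sides are defined: x = -3, y = -3.
LHS = √(x²+y²) ≈ 4.2426
RHS = x + y ≈ -6.0000
Since 4.2426 ≠ -6.0000, the equation fails at this point, so it cannot hold for all real values of x and y for which both sides are defined.
(x+y)² = x² + 2xy + y², not x² + y², so the square root does not split this way.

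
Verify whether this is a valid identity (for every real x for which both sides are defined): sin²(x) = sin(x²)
Claim: sin²(x) = sin(x²).
Test a specific point where both sides are defined: x = 3π/4.
LHS = sin²(x) ≈ 0.5000
RHS = sin(x²) ≈ -0.6680
Since 0.5000 ≠ -0.6680, the equation fails at this point, so it cannot hold for every real x for which both sides are defined.
sin²(x) means (sin x)², squaring the output; sin(x²) squares the input. These are different functions.

Conclusion: No, this is NOT an identity.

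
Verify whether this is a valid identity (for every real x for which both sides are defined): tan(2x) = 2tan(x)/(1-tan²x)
Claim: tan(2x) = 2tan(x)/(1-tan²x).
Reasoning: tan(2x) = sin(2x)/cos(2x) = 2sin(x)cos(x) / (cos²x - sin²x). Divide numerator and denominator by cos²x: 2tan(x) / (1 - tan²x).
So the two sides agree for every real x for which both sides are defined.

Conclusion: Yes, this is an identity.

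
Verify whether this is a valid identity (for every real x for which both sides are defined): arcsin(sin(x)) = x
No, this is NOT an identity.

Claim: arcsin(sin(x)) = x.
Test a specific point where both sides are defined: x = π.
LHS = arcsin(sin(x)) ≈ 0.0000
RHS = x ≈ 3.1416
Since 0.0000 ≠ 3.1416, the equation fails at this point, so it cannot hold for every real x for which both sides are defined.
arcsin only returns values in [-π/2, π/2], so arcsin(sin(x)) = x holds only for x in that interval, not for all real x.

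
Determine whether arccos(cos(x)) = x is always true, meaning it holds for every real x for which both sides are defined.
No, this is NOT an identity.

Claim: arccos(cos(x)) = x.
Test a specific point where both sides are defined: x = -π/2.
LHS = arccos(cos(x)) ≈ 1.5708
RHS = x ≈ -1.5708
Since 1.5708 ≠ -1.5708, the equation fails at this point, so it cannot hold for every real x for which both sides are defined.
arccos only returns values in [0, π], so arccos(cos(x)) = x holds only for x in that interval, not for all real x.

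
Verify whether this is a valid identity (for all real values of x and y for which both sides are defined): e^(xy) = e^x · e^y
Claim: e^(xy) = e^x · e^y.
Test a specific point where both sides are defined: x = 3/2, y = 5.
LHS = e^(xy) ≈ 1808.0424
RHS = e^x · e^y ≈ 665.1416
Since 1808.0424 ≠ 665.1416, the equation fails at this point, so it cannot hold for all real values of x and y for which both sides are defined.
e^x · e^y = e^(x+y), not e^(xy).

Conclusion: No, this is NOT an identity.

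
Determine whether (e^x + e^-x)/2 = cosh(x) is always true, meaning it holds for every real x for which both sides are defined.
Yes, this is an identity.

Claim: (e^x + e^-x)/2 = cosh(x).
Reasoning: This is exactly the definition of the hyperbolic cosine: cosh(x) := (e^x + e^-x)/2.
So the two sides agree for every real x for which both sides are defined.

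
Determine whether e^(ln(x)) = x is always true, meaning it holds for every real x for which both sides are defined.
Claim: e^(ln(x)) = x.
Reasoning: For x > 0, ln(x) is by definition the exponent p such that e^p = x. Raising e to that exponent therefore returns x: e^(ln x) = x.
So the two sides agree for every real x for which both sides are defined.

Conclusion: Yes, this is an identity.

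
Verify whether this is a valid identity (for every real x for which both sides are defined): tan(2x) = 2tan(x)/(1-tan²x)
Yes, this is an identity.

Claim: tan(2x) = 2tan(x)/(1-tan²x).
Reasoning: tan(2x) = sin(2x)/cos(2x) = 2sin(x)cos(x) / (cos²x - sin²x). Divide numerator and denominator by cos²x: 2tan(x) / (1 - tan²x).
So the two sides agree for every real x for which both sides are defined.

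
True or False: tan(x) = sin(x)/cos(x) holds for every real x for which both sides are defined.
Claim: tan(x) = sin(x)/cos(x).
Reasoning: For an angle x whose terminal point on the unit circle is (cos x, sin x), tan(x) is defined as the ratio (second coordinate)/(first coordinate) = sin(x)/cos(x), wherever cos(x) ≠ 0.
So the two sides agree for every real x for which both sides are defined.

Conclusion: True.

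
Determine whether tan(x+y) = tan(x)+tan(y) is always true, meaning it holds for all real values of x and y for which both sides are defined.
No, this is NOT an identity.

Claim: tan(x+y) = tan(x)+tan(y).
Test a specific point where both sides are defined: x = π/3, y = π/3.
LHS = tan(x+y) ≈ -1.7321
RHS = tan(x)+tan(y) ≈ 3.4641
Since -1.7321 ≠ 3.4641, the equation fails at this point, so it cannot hold for all real values of x and y for which both sides are defined.
The correct formula is tan(x+y) = (tan(x) + tan(y))/(1 - tan(x)tan(y)).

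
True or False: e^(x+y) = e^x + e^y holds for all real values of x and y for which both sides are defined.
Claim: e^(x+y) = e^x + e^y.
Test a specific point where both sides are defined: x = 1, y = 3/2.
LHS = e^(x+y) ≈ 12.1825
RHS = e^x + e^y ≈ 7.2000
Since 12.1825 ≠ 7.2000, the equation fails at this point, so it cannot hold for all real values of x and y for which both sides are defined.
The correct rule is e^(x+y) = e^x · e^y (a product, not a sum).

Conclusion: False.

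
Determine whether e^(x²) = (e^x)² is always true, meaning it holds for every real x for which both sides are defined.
No, this is NOT an identity.

Claim: e^(x²) = (e^x)².
Test a specific point where both sides are defined: x = -2.
LHS = e^(x²) ≈ 54.5982
RHS = (e^x)² ≈ 0.0183
Since 54.5982 ≠ 0.0183, the equation fails at this point, so it cannot hold for every real x for which both sides are defined.
(e^x)² = e^(2x), and 2x ≠ x² in general.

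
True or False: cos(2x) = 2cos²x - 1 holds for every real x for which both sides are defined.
True.

Claim: cos(2x) = 2cos²x - 1.
Reasoning: cos(2x) = cos²x - sin²x. Replace sin²x by 1 - cos²x: cos²x - (1 - cos²x) = 2cos²x - 1.
So the two sides agree for every real x for which both sides are defined.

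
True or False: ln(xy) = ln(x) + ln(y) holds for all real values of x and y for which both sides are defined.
True.

Claim: ln(xy) = ln(x) + ln(y).
Reasoning: Both sides are simultaneously defined only when x, y > 0. Write x = e^p, y = e^q (p = ln x, q = ln y). Then xy = e^p · e^q = e^(p+q), so ln(xy) = p + q = ln(x) + ln(y).
So the two sides agree for all real values of x and y for which both sides are defined.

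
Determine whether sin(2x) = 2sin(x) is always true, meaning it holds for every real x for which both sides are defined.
No, this is NOT an identity.

Claim: sin(2x) = 2sin(x).
Test a specific point where both sides are defined: x = π/3.
LHS = sin(2x) ≈ 0.8660
RHS = 2sin(x) ≈ 1.7321
Since 0.8660 ≠ 1.7321, the equation fails at this point, so it cannot hold for every real x for which both sides are defined.
The correct double-angle formula is sin(2x) = 2sin(x)cos(x).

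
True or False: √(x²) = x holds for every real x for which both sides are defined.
False.

Claim: √(x²) = x.
Test a specific point where both sides are defined: x = -2.
LHS = √(x²) ≈ 2.0000
RHS = x ≈ -2.0000
Since 2.0000 ≠ -2.0000, the equation fails at this point, so it cannot hold for every real x for which both sides are defined.
√(x²) = |x|, which differs from x whenever x < 0 (both sides are defined for every real x).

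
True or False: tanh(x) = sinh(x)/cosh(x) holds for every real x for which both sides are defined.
Claim: tanh(x) = sinh(x)/cosh(x).
Reasoning: tanh(x) is defined as sinh(x)/cosh(x) = (e^x - e^-x)/(e^x + e^-x); cosh(x) ≥ 1 is never zero, so this holds for every real x.
So the two sides agree for every real x for which both sides are defined.

Conclusion: True.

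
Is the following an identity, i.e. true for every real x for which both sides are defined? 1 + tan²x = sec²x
Claim: 1 + tan²x = sec²x.
Reasoning: Start from sin²x + cos²x = 1 and divide every term by cos²x (allowed wherever tan x and sec x are defined): tan²x + 1 = 1/cos²x = sec²x.
So the two sides agree for every real x for which both sides are defined.

Conclusion: Yes, this is an identity.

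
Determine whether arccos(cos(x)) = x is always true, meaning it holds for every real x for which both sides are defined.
Claim: arccos(cos(x)) = x.
Test a specific point where both sides are defined: x = -π/2.
LHS = arccos(cos(x)) ≈ 1.5708
RHS = x ≈ -1.5708
Since 1.5708 ≠ -1.5708, the equation fails at this point, so it cannot hold for every real x for which both sides are defined.
arccos only returns values in [0, π], so arccos(cos(x)) = x holds only for x in that interval, not for all real x.

Conclusion: No, this is NOT an identity.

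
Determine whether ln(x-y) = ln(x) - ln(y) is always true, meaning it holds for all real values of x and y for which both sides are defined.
Claim: ln(x-y) = ln(x) - ln(y).
Test a specific point where both sides are defined: x = 4, y = 1.
LHS = ln(x-y) ≈ 1.0986
RHS = ln(x) - ln(y) ≈ 1.3863
Since 1.0986 ≠ 1.3863, the equation fails at this point, so it cannot hold for all real values of x and y for which both sides are defined.
ln(x) - ln(y) = ln(x/y), not ln(x-y).

Conclusion: No, this is NOT an identity.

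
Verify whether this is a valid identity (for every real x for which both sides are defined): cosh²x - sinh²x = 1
Claim: cosh²x - sinh²x = 1.
Reasoning: With cosh(x) = (e^x + e^-x)/2 and sinh(x) = (e^x - e^-x)/2: cosh²x = (e^(2x) + 2 + e^(-2x))/4 and sinh²x = (e^(2x) - 2 + e^(-2x))/4. Subtracting leaves 4/4 = 1.
So the two sides agree for every real x for which both sides are defined.

Conclusion: Yes, this is an identity.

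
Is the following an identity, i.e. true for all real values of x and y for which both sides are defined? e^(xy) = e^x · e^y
Claim: e^(xy) = e^x · e^y.
Test a specific point where both sides are defined: x = -3, y = 1.
LHS = e^(xy) ≈ 0.0498
RHS = e^x · e^y ≈ 0.1353
Since 0.0498 ≠ 0.1353, the equation fails at this point, so it cannot hold for all real values of x and y for which both sides are defined.
e^x · e^y = e^(x+y), not e^(xy).

Conclusion: No, this is NOT an identity.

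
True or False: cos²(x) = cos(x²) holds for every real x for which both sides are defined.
Claim: cos²(x) = cos(x²).
Test a specific point where both sides are defined: x = 2π/3.
LHS = cos²(x) ≈ 0.2500
RHS = cos(x²) ≈ -0.3202
Since 0.2500 ≠ -0.3202, the equation fails at this point, so it cannot hold for every real x for which both sides are defined.
cos²(x) means (cos x)², squaring the output; cos(x²) squares the input. These are different functions.

Conclusion: False.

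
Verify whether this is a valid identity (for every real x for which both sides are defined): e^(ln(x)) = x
Claim: e^(ln(x)) = x.
Reasoning: For x > 0, ln(x) is by definition the exponent p such that e^p = x. Raising e to that exponent therefore returns x: e^(ln x) = x.
So the two sides agree for every real x for which both sides are defined.

Conclusion: Yes, this is an identity.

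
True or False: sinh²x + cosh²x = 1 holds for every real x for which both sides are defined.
Claim: sinh²x + cosh²x = 1.
Test a specific point where both sides are defined: x = 3.
LHS = sinh²x + cosh²x ≈ 201.7156
RHS = 1 ≈ 1.0000
Since 201.7156 ≠ 1.0000, the equation fails at this point, so it cannot hold for every real x for which both sides are defined.
The correct hyperbolic identity is cosh²x - sinh²x = 1 (a difference); the sum sinh²x + cosh²x equals cosh(2x).

Conclusion: False.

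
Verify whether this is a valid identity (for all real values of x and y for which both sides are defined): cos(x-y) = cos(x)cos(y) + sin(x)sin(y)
Yes, this is an identity.

Claim: cos(x-y) = cos(x)cos(y) + sin(x)sin(y).
Reasoning: Replace y by -y in cos(x+y) = cos(x)cos(y) - sin(x)sin(y) and use cos(-y) = cos(y), sin(-y) = -sin(y): cos(x-y) = cos(x)cos(y) + sin(x)sin(y).
So the two sides agree for all real values of x and y for which both sides are defined.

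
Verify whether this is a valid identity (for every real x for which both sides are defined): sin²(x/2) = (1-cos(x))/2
Claim: sin²(x/2) = (1-cos(x))/2.
Reasoning: Use cos(2θ) = 1 - 2sin²θ with θ = x/2: cos(x) = 1 - 2sin²(x/2). Solving for sin²(x/2) gives (1 - cos(x))/2.
So the two sides agree for every real x for which both sides are defined.

Conclusion: Yes, this is an identity.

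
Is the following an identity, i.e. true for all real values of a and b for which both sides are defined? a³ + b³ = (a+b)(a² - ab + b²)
Claim: a³ + b³ = (a+b)(a² - ab + b²).
Reasoning: Expand the right side: (a+b)(a² - ab + b²) = a³ - a²b + ab² + a²b - ab² + b³ = a³ + b³ (the middle terms cancel in pairs).
So the two sides agree for all real values of a and b for which both sides are defined.

Conclusion: Yes, this is an identity.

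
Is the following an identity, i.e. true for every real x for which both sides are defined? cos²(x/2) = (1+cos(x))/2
Yes, this is an identity.

Claim: cos²(x/2) = (1+cos(x))/2.
Reasoning: Use cos(2θ) = 2cos²θ - 1 with θ = x/2: cos(x) = 2cos²(x/2) - 1. Solving for cos²(x/2) gives (1 + cos(x))/2.
So the two sides agree for every real x for which both sides are defined.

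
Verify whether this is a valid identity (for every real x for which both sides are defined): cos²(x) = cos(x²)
Claim: cos²(x) = cos(x²).
Test a specific point where both sides are defined: x = -π/2.
LHS = cos²(x) ≈ 0.0000
RHS = cos(x²) ≈ -0.7812
Since 0.0000 ≠ -0.7812, the equation fails at this point, so it cannot hold for every real x for which both sides are defined.
cos²(x) means (cos x)², squaring the output; cos(x²) squares the input. These are different functions.

Conclusion: No, this is NOT an identity.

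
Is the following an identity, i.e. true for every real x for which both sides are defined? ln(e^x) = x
Claim: ln(e^x) = x.
Reasoning: ln is the inverse of the exponential: ln(e^x) asks for the exponent p with e^p = e^x, and since e^p is one-to-one that exponent is p = x.
So the two sides agree for every real x for which both sides are defined.

Conclusion: Yes, this is an identity.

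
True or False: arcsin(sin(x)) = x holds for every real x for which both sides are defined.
False.

Claim: arcsin(sin(x)) = x.
Test a specific point where both sides are defined: x = 2π/3.
LHS = arcsin(sin(x)) ≈ 1.0472
RHS = x ≈ 2.0944
Since 1.0472 ≠ 2.0944, the equation fails at this point, so it cannot hold for every real x for which both sides are defined.
arcsin only returns values in [-π/2, π/2], so arcsin(sin(x)) = x holds only for x in that interval, not for all real x.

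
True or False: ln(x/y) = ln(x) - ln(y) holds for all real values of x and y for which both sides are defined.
Claim: ln(x/y) = ln(x) - ln(y).
Reasoning: Both sides are simultaneously defined only when x, y > 0. Write x = e^p, y = e^q. Then x/y = e^(p-q), so ln(x/y) = p - q = ln(x) - ln(y).
So the two sides agree for all real values of x and y for which both sides are defined.

Conclusion: True.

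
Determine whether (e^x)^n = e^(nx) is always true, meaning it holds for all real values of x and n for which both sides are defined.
Claim: (e^x)^n = e^(nx).
Reasoning: e^x is a positive real number, and for a positive base B and real exponent n, B^n = e^(n·ln B). With B = e^x, ln B = x, so (e^x)^n = e^(n·x).
So the two sides agree for all real values of x and n for which both sides are defined.

Conclusion: Yes, this is an identity.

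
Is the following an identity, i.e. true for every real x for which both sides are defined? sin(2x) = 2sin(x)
No, this is NOT an identity.

Claim: sin(2x) = 2sin(x).
Test a specific point where both sides are defined: x = -π/6.
LHS = sin(2x) ≈ -0.8660
RHS = 2sin(x) ≈ -1.0000
Since -0.8660 ≠ -1.0000, the equation fails at this point, so it cannot hold for every real x for which both sides are defined.
The correct double-angle formula is sin(2x) = 2sin(x)cos(x).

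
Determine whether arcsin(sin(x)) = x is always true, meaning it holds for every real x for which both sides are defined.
Claim: arcsin(sin(x)) = x.
Test a specific point where both sides are defined: x = 2π/3.
LHS = arcsin(sin(x)) ≈ 1.0472
RHS = x ≈ 2.0944
Since 1.0472 ≠ 2.0944, the equation fails at this point, so it cannot hold for every real x for which both sides are defined.
arcsin only returns values in [-π/2, π/2], so arcsin(sin(x)) = x holds only for x in that interval, not for all real x.

Conclusion: No, this is NOT an identity.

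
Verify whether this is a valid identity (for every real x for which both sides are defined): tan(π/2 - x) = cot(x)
Claim: tan(π/2 - x) = cot(x).
Reasoning: tan(π/2 - x) = sin(π/2 - x)/cos(π/2 - x) = cos(x)/sin(x) = cot(x), using the cofunction identities sin(π/2 - x) = cos(x) and cos(π/2 - x) = sin(x).
So the two sides agree for every real x for which both sides are defined.

Conclusion: Yes, this is an identity.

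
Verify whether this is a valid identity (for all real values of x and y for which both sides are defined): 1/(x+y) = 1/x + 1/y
No, this is NOT an identity.

Claim: 1/(x+y) = 1/x + 1/y.
Test a specific point where both sides are defined: x = 2, y = 3.
LHS = 1/(x+y) ≈ 0.2000
RHS = 1/x + 1/y ≈ 0.8333
Since 0.2000 ≠ 0.8333, the equation fails at this point, so it cannot hold for all real values of x and y for which both sides are defined.
1/x + 1/y = (x+y)/(xy), which is not 1/(x+y).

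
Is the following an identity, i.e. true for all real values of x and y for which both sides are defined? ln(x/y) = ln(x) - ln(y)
Claim: ln(x/y) = ln(x) - ln(y).
Reasoning: Both sides are simultaneously defined only when x, y > 0. Write x = e^p, y = e^q. Then x/y = e^(p-q), so ln(x/y) = p - q = ln(x) - ln(y).
So the two sides agree for all real values of x and y for which both sides are defined.

Conclusion: Yes, this is an identity.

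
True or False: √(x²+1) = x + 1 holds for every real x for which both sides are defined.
Claim: √(x²+1) = x + 1.
Test a specific point where both sides are defined: x = 3/2.
LHS = √(x²+1) ≈ 1.8028
RHS = x + 1 ≈ 2.5000
Since 1.8028 ≠ 2.5000, the equation fails at this point, so it cannot hold for every real x for which both sides are defined.
(x+1)² = x² + 2x + 1 ≠ x² + 1 unless x = 0.

Conclusion: False.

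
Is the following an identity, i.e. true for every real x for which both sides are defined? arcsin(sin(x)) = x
No, this is NOT an identity.

Claim: arcsin(sin(x)) = x.
Test a specific point where both sides are defined: x = π.
LHS = arcsin(sin(x)) ≈ 0.0000
RHS = x ≈ 3.1416
Since 0.0000 ≠ 3.1416, the equation fails at this point, so it cannot hold for every real x for which both sides are defined.
arcsin only returns values in [-π/2, π/2], so arcsin(sin(x)) = x holds only for x in that interval, not for all real x.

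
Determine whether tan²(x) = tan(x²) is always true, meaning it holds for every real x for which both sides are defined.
No, this is NOT an identity.

Claim: tan²(x) = tan(x²).
Test a specific point where both sides are defined: x = 3π/4.
LHS = tan²(x) ≈ 1.0000
RHS = tan(x²) ≈ -0.8977
Since 1.0000 ≠ -0.8977, the equation fails at this point, so it cannot hold for every real x for which both sides are defined.
tan²(x) means (tan x)², squaring the output; tan(x²) squares the input. These are different functions.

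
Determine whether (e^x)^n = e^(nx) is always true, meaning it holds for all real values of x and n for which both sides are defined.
Claim: (e^x)^n = e^(nx).
Reasoning: e^x is a positive real number, and for a positive base B and real exponent n, B^n = e^(n·ln B). With B = e^x, ln B = x, so (e^x)^n = e^(n·x).
So the two sides agree for all real values of x and n for which both sides are defined.

Conclusion: Yes, this is an identity.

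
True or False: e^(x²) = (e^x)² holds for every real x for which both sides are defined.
False.

Claim: e^(x²) = (e^x)².
Test a specific point where both sides are defined: x = -3.
LHS = e^(x²) ≈ 8103.0839
RHS = (e^x)² ≈ 0.0025
Since 8103.0839 ≠ 0.0025, the equation fails at this point, so it cannot hold for every real x for which both sides are defined.
(e^x)² = e^(2x), and 2x ≠ x² in general.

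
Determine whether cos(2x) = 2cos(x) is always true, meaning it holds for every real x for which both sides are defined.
No, this is NOT an identity.

Claim: cos(2x) = 2cos(x).
Test a specific point where both sides are defined: x = 2π/3.
LHS = cos(2x) ≈ -0.5000
RHS = 2cos(x) ≈ -1.0000
Since -0.5000 ≠ -1.0000, the equation fails at this point, so it cannot hold for every real x for which both sides are defined.
The correct double-angle formula is cos(2x) = cos²x - sin²x.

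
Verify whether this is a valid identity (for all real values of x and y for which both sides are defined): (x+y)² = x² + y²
Claim: (x+y)² = x² + y².
Test a specific point where both sides are defined: x = -2, y = -2.
LHS = (x+y)² ≈ 16.0000
RHS = x² + y² ≈ 8.0000
Since 16.0000 ≠ 8.0000, the equation fails at this point, so it cannot hold for all real values of x and y for which both sides are defined.
The correct expansion is (x+y)² = x² + 2xy + y²; the cross term 2xy is missing.

Conclusion: No, this is NOT an identity.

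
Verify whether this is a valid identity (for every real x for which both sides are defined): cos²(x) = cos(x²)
No, this is NOT an identity.

Claim: cos²(x) = cos(x²).
Test a specific point where both sides are defined: x = π/2.
LHS = cos²(x) ≈ 0.0000
RHS = cos(x²) ≈ -0.7812
Since 0.0000 ≠ -0.7812, the equation fails at this point, so it cannot hold for every real x for which both sides are defined.
cos²(x) means (cos x)², squaring the output; cos(x²) squares the input. These are different functions.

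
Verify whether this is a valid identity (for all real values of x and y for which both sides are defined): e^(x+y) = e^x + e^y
No, this is NOT an identity.

Claim: e^(x+y) = e^x + e^y.
Test a specific point where both sides are defined: x = 3/2, y = 2.
LHS = e^(x+y) ≈ 33.1155
RHS = e^x + e^y ≈ 11.8707
Since 33.1155 ≠ 11.8707, the equation fails at this point, so it cannot hold for all real values of x and y for which both sides are defined.
The correct rule is e^(x+y) = e^x · e^y (a product, not a sum).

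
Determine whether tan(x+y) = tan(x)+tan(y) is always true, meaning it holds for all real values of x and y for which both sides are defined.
Claim: tan(x+y) = tan(x)+tan(y).
Test a specific point where both sides are defined: x = π/4, y = -π/3.
LHS = tan(x+y) ≈ -0.2679
RHS = tan(x)+tan(y) ≈ -0.7321
Since -0.2679 ≠ -0.7321, the equation fails at this point, so it cannot hold for all real values of x and y for which both sides are defined.
The correct formula is tan(x+y) = (tan(x) + tan(y))/(1 - tan(x)tan(y)).

Conclusion: No, this is NOT an identity.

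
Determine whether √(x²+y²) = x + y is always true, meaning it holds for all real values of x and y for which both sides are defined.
No, this is NOT an identity.

Claim: √(x²+y²) = x + y.
Test a specific point where both sides are defined: x = 4, y = -2.
LHS = √(x²+y²) ≈ 4.4721
RHS = x + y ≈ 2.0000
Since 4.4721 ≠ 2.0000, the equation fails at this point, so it cannot hold for all real values of x and y for which both sides are defined.
(x+y)² = x² + 2xy + y², not x² + y², so the square root does not split this way.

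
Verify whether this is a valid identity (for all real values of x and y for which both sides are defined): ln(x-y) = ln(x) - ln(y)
Claim: ln(x-y) = ln(x) - ln(y).
Test a specific point where both sides are defined: x = 3, y = 1.
LHS = ln(x-y) ≈ 0.6931
RHS = ln(x) - ln(y) ≈ 1.0986
Since 0.6931 ≠ 1.0986, the equation fails at this point, so it cannot hold for all real values of x and y for which both sides are defined.
ln(x) - ln(y) = ln(x/y), not ln(x-y).

Conclusion: No, this is NOT an identity.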